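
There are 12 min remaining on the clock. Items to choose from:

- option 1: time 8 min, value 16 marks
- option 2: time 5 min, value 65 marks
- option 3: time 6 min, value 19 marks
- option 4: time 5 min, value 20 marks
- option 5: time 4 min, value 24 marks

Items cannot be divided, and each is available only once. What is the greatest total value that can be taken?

Check high-value combinations within 12 min:
- option 2+option 5: time 5+4=9, value 65+24=89
- option 2+option 4: time 5+5=10, value 65+20=85
- option 2+option 3: time 5+6=11, value 65+19=84
- option 2: time 5, value 65
- option 4+option 5: time 5+4=9, value 20+24=44
Best: 89 marks.

89 marks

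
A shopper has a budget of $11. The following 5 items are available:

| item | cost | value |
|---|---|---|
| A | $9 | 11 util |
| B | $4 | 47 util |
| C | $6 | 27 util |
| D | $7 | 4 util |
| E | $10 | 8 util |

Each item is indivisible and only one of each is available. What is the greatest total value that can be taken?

This is a 0/1 knapsack; check combinations near the capacity.
- B+C: cost 4+6=10, value 47+27=74
- B+D: cost 4+7=11, value 47+4=51
- B: cost 4, value 47
- C: cost 6, value 27
Best: 74 util.

74 util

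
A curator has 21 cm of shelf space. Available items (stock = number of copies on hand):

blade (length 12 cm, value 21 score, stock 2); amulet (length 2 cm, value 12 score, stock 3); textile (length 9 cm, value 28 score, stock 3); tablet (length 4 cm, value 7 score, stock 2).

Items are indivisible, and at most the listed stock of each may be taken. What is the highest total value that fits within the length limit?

Best selections within length 21 and stock limits:
- 3×amulet + 1×textile + 1×tablet: length 19, value 71
- 1×amulet + 2×textile: length 20, value 68
Best: 71 score.

71 score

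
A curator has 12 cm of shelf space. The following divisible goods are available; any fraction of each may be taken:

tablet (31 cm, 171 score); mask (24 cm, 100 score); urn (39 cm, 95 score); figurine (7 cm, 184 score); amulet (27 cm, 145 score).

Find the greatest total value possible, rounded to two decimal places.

Take in order of value per unit:
- figurine (184/7 per unit): all 7 → value 184, running total 184.00
- tablet (171/31 per unit): 5 of 31 → value 5×171/31 = 27.5806, running total 211.58
Total 211.58.

211.58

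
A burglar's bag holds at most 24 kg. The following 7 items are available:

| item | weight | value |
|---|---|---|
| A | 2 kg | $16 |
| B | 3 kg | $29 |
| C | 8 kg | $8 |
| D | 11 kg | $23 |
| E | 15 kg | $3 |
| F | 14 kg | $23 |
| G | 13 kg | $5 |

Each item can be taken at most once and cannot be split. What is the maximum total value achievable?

This is a 0/1 knapsack; check combinations near the capacity.
- A+B+C+D: weight 2+3+8+11=24, value 16+29+8+23=76
- A+B+D: weight 2+3+11=16, value 16+29+23=68
- A+B+F: weight 2+3+14=19, value 16+29+23=68
- B+C+D: weight 3+8+11=22, value 29+8+23=60
Best: $76.

$76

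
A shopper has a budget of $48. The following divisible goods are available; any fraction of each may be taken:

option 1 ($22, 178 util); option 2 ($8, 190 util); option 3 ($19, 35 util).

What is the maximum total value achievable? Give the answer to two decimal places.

Take in order of value per unit:
- option 2 (190/8 per unit): all 8 → value 190, running total 190.00
- option 1 (178/22 per unit): all 22 → value 178, running total 368.00
- option 3 (35/19 per unit): 18 of 19 → value 18×35/19 = 33.1579, running total 401.16
Total 401.16.

401.16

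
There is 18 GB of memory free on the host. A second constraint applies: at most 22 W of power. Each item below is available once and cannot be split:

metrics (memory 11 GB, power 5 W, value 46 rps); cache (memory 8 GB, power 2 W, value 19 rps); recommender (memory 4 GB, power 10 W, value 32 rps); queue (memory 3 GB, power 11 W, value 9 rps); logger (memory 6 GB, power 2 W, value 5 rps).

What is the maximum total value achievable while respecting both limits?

78 rps

Feasible sets respecting both limits:
- metrics+recommender: memory 15, power 15, value 78
- cache+recommender+logger: memory 18, power 14, value 56
- metrics+queue: memory 14, power 16, value 55
- cache+recommender: memory 12, power 12, value 51
Best: 78 rps.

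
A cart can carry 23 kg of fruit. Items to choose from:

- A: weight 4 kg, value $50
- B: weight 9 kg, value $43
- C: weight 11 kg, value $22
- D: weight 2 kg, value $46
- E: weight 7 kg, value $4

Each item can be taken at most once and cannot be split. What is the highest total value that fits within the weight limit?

$143

This is a 0/1 knapsack; check combinations near the capacity.
- A+B+D+E: weight 4+9+2+7=22, value 50+43+46+4=143
- A+B+D: weight 4+9+2=15, value 50+43+46=139
- A+C+D: weight 4+11+2=17, value 50+22+46=118
Best: $143.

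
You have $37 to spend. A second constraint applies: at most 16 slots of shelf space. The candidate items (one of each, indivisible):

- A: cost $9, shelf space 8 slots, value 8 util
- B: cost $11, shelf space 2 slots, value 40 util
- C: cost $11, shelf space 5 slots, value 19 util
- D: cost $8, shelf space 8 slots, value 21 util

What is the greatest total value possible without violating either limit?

Feasible sets respecting both limits:
- B+C+D: cost 30, shelf space 15, value 80
- A+B+C: cost 31, shelf space 15, value 67
- B+D: cost 19, shelf space 10, value 61
- B+C: cost 22, shelf space 7, value 59
Best: 80 util.

80 util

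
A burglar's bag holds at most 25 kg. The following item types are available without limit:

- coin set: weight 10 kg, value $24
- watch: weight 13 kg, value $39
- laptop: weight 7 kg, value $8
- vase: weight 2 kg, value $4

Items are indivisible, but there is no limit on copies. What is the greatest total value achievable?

Best value-per-unit is watch at 39/13; filling with it alone gives 1×39 = 39.
Optimal mix: 1×coin set + 1×watch + 1×vase → weight 25, value 67.

$67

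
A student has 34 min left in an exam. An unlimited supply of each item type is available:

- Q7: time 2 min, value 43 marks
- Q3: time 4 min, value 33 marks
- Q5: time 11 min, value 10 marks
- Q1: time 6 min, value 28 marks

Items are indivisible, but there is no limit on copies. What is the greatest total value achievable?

731 marks

Best value-per-unit is Q7 at 43/2, and filling with it alone uses time 17×2=34. No mix of the others beats 17×43 = 731.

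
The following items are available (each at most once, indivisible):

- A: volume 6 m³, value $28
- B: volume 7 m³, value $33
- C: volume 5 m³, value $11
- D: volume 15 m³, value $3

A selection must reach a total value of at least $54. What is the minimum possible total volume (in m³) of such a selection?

13

Subsets with value ≥ 54, sorted by total volume:
- A+B: volume 13, value 61
- A+B+C: volume 18, value 72
Minimum volume: 13 m³.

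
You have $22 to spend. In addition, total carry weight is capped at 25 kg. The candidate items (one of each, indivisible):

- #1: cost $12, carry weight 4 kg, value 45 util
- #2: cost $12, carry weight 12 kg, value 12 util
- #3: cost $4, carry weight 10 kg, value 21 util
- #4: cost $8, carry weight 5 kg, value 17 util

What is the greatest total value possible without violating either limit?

66 util

Feasible sets respecting both limits:
- #1+#3: cost 16, carry weight 14, value 66
- #1+#4: cost 20, carry weight 9, value 62
- #1: cost 12, carry weight 4, value 45
Best: 66 util.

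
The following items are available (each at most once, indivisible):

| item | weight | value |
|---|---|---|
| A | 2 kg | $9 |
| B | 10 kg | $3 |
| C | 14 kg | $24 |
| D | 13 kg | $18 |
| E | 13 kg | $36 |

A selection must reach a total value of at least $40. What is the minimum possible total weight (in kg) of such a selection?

Subsets with value ≥ 40, sorted by total weight:
- A+E: weight 15, value 45
- A+B+E: weight 25, value 48
Minimum weight: 15 kg.

15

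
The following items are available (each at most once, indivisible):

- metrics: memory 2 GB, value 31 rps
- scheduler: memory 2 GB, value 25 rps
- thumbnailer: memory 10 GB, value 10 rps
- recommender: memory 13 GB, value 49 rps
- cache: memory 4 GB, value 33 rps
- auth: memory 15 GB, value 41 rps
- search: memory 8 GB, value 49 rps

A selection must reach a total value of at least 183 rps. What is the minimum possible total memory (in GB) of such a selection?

29

Subsets with value ≥ 183, sorted by total memory:
- metrics+scheduler+recommender+cache+search: memory 29, value 187
- metrics+scheduler+thumbnailer+recommender+cache+search: memory 39, value 197
- metrics+scheduler+recommender+auth+search: memory 40, value 195
Minimum memory: 29 GB.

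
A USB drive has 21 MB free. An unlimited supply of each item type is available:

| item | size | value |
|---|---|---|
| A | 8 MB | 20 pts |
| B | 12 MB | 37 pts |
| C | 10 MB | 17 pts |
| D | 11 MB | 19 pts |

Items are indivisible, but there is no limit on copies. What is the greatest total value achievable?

Best value-per-unit is B at 37/12; filling with it alone gives 1×37 = 37.
Optimal mix: 1×A + 1×B → size 20, value 57.

57 pts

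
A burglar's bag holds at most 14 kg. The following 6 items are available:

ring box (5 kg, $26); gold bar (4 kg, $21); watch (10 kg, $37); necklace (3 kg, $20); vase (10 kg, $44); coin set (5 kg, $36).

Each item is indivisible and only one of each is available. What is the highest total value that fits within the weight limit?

$83

This is a 0/1 knapsack; check combinations near the capacity.
- ring box+gold bar+coin set: weight 5+4+5=14, value 26+21+36=83
- ring box+necklace+coin set: weight 5+3+5=13, value 26+20+36=82
- gold bar+necklace+coin set: weight 4+3+5=12, value 21+20+36=77
- ring box+gold bar+necklace: weight 5+4+3=12, value 26+21+20=67
- gold bar+vase: weight 4+10=14, value 21+44=65
Best: $83.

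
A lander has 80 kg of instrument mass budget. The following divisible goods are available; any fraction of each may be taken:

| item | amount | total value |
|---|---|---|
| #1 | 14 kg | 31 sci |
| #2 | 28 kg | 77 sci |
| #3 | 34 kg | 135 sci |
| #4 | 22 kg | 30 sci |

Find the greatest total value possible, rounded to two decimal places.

248.45

Take in order of value per unit:
- #3 (135/34 per unit): all 34 → value 135, running total 135.00
- #2 (77/28 per unit): all 28 → value 77, running total 212.00
- #1 (31/14 per unit): all 14 → value 31, running total 243.00
- #4 (30/22 per unit): 4 of 22 → value 4×30/22 = 5.4545, running total 248.45
Total 248.45.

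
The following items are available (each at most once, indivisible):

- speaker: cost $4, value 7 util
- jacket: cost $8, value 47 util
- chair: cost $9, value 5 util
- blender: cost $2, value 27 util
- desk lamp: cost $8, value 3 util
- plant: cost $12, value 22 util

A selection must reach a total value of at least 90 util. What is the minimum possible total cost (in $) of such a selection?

Subsets with value ≥ 90, sorted by total cost:
- jacket+blender+plant: cost 22, value 96
- speaker+jacket+blender+plant: cost 26, value 103
- jacket+blender+desk lamp+plant: cost 30, value 99
- jacket+chair+blender+plant: cost 31, value 101
Minimum cost: 22 $.

22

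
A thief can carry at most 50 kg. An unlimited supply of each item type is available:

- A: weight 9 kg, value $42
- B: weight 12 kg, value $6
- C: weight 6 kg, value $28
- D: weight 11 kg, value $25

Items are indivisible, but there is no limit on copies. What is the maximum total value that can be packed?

Best value-per-unit is A at 42/9; filling with it alone gives 5×42 = 210.
Optimal mix: 4×A + 2×C → weight 48, value 224.

$224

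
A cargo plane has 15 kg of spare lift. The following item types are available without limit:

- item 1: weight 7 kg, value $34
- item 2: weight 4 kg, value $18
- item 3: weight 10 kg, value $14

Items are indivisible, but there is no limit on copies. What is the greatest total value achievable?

$70

Best value-per-unit is item 1 at 34/7; filling with it alone gives 2×34 = 68.
Optimal mix: 1×item 1 + 2×item 2 → weight 15, value 70.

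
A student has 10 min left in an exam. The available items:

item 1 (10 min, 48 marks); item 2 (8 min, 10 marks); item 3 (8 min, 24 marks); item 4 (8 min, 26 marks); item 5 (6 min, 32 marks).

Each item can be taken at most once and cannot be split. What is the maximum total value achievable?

Check high-value combinations within 10 min:
- item 1: time 10, value 48
- item 5: time 6, value 32
- item 4: time 8, value 26
Best: 48 marks.

48 marks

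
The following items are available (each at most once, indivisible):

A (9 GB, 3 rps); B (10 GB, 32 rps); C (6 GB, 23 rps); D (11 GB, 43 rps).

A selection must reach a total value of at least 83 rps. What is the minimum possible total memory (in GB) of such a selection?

Subsets with value ≥ 83, sorted by total memory:
- B+C+D: memory 27, value 98
- A+B+C+D: memory 36, value 101
Minimum memory: 27 GB.

27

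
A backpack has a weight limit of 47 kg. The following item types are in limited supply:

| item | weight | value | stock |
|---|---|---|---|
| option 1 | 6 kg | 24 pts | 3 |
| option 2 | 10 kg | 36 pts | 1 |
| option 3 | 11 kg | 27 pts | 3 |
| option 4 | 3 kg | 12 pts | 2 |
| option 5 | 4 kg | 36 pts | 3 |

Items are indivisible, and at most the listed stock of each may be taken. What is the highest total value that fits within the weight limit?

Top feasible selections:
- 3×option 1 + 1×option 2 + 2×option 4 + 3×option 5: weight 46, value 240
- 3×option 1 + 1×option 3 + 2×option 4 + 3×option 5: weight 47, value 231
- 3×option 1 + 1×option 2 + 1×option 4 + 3×option 5: weight 43, value 228
- 3×option 1 + 1×option 3 + 1×option 4 + 3×option 5: weight 44, value 219
Best: 240 pts.

240 pts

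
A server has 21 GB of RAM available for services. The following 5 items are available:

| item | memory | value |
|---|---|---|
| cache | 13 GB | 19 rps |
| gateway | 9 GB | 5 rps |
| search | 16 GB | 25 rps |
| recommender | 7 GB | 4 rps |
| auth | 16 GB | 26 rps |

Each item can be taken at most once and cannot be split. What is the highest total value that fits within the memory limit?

Check high-value combinations within 21 GB:
- auth: memory 16, value 26
- search: memory 16, value 25
- cache+recommender: memory 13+7=20, value 19+4=23
- cache: memory 13, value 19
- gateway+recommender: memory 9+7=16, value 5+4=9
Best: 26 rps.

26 rps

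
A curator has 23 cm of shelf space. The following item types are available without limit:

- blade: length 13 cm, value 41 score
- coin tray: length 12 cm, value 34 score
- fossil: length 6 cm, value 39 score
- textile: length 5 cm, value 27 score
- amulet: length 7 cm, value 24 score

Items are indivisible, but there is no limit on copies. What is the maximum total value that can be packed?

144 score

Best value-per-unit is fossil at 39/6; filling with it alone gives 3×39 = 117.
Optimal mix: 3×fossil + 1×textile → length 23, value 144.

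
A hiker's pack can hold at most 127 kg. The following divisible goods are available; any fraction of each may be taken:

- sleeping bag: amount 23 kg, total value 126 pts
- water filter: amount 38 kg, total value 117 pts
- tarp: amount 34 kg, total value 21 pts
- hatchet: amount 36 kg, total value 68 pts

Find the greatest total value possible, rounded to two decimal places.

Take in order of value per unit:
- sleeping bag (126/23 per unit): all 23 → value 126, running total 126.00
- water filter (117/38 per unit): all 38 → value 117, running total 243.00
- hatchet (68/36 per unit): all 36 → value 68, running total 311.00
- tarp (21/34 per unit): 30 of 34 → value 30×21/34 = 18.5294, running total 329.53
Total 329.53.

329.53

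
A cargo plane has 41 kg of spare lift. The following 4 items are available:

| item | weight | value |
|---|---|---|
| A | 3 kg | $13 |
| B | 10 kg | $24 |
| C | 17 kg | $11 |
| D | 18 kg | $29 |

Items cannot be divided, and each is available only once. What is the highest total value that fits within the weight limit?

Check high-value combinations within 41 kg:
- A+B+D: weight 3+10+18=31, value 13+24+29=66
- B+D: weight 10+18=28, value 24+29=53
- A+C+D: weight 3+17+18=38, value 13+11+29=53
Best: $66.

$66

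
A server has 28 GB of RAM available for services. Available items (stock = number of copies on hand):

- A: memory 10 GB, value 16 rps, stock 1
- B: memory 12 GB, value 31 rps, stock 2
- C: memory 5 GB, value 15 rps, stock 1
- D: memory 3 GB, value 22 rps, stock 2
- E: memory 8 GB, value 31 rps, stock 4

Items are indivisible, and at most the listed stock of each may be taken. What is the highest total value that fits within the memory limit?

Top feasible selections:
- 1×C + 2×D + 2×E: memory 27, value 121
- 1×D + 3×E: memory 27, value 115
Best: 121 rps.

121 rps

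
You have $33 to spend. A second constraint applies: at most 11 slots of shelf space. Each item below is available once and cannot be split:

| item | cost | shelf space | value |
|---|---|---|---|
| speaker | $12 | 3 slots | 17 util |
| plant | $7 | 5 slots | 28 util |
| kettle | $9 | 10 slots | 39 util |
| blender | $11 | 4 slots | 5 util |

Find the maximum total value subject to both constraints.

Feasible sets respecting both limits:
- speaker+plant: cost 19, shelf space 8, value 45
- kettle: cost 9, shelf space 10, value 39
- plant+blender: cost 18, shelf space 9, value 33
Best: 45 util.

45 util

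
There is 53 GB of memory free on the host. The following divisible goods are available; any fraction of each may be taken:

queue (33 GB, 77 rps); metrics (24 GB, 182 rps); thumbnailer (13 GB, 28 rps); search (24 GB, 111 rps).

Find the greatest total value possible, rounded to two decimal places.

304.67

Take in order of value per unit:
- metrics (182/24 per unit): all 24 → value 182, running total 182.00
- search (111/24 per unit): all 24 → value 111, running total 293.00
- queue (77/33 per unit): 5 of 33 → value 5×77/33 = 11.6667, running total 304.67
Total 304.67.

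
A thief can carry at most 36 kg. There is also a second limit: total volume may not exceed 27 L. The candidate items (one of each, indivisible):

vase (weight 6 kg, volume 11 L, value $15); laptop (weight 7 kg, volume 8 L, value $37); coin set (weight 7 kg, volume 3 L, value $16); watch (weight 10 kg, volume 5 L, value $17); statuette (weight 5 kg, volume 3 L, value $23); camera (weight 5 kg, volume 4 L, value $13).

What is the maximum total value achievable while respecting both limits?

Feasible sets respecting both limits:
- laptop+coin set+watch+statuette+camera: weight 34, volume 23, value 106
- laptop+coin set+watch+statuette: weight 29, volume 19, value 93
- vase+laptop+watch+statuette: weight 28, volume 27, value 92
Best: $106.

$106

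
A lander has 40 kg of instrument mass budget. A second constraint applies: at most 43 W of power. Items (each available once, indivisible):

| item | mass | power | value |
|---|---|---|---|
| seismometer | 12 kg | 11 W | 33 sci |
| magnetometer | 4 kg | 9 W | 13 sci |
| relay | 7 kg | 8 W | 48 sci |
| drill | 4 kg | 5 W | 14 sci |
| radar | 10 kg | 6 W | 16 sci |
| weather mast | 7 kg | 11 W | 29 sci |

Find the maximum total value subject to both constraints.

140 sci

Feasible sets respecting both limits:
- seismometer+relay+drill+radar+weather mast: mass 40, power 41, value 140
- seismometer+relay+radar+weather mast: mass 36, power 36, value 126
- seismometer+magnetometer+relay+drill+radar: mass 37, power 39, value 124
- seismometer+relay+drill+weather mast: mass 30, power 35, value 124
Best: 140 sci.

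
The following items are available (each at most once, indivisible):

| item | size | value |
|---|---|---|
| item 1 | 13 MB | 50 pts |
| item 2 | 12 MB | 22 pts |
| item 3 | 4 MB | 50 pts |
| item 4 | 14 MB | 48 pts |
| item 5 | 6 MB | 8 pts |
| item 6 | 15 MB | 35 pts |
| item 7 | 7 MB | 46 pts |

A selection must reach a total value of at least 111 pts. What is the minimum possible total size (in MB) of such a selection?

Subsets with value ≥ 111, sorted by total size:
- item 2+item 3+item 7: size 23, value 118
- item 1+item 3+item 7: size 24, value 146
Minimum size: 23 MB.

23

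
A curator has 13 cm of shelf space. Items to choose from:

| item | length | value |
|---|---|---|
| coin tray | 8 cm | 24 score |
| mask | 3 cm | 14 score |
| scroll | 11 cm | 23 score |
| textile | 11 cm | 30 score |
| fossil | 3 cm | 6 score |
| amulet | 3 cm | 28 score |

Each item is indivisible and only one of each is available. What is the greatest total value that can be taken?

Check high-value combinations within 13 cm:
- coin tray+amulet: length 8+3=11, value 24+28=52
- mask+fossil+amulet: length 3+3+3=9, value 14+6+28=48
- mask+amulet: length 3+3=6, value 14+28=42
- coin tray+mask: length 8+3=11, value 24+14=38
- fossil+amulet: length 3+3=6, value 6+28=34
Best: 52 score.

52 score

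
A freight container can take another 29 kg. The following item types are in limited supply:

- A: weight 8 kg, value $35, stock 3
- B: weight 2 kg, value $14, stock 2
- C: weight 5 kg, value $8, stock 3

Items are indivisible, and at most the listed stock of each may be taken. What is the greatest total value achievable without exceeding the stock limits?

Top feasible selections:
- 3×A + 2×B: weight 28, value 133
- 3×A + 1×B: weight 26, value 119
- 3×A + 1×C: weight 29, value 113
Best: $133.

$133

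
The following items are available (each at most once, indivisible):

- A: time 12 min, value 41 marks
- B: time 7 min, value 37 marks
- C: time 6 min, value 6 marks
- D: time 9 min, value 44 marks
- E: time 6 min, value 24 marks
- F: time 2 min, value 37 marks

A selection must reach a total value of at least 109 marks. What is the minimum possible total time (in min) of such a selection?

Subsets with value ≥ 109, sorted by total time:
- B+D+F: time 18, value 118
- A+B+F: time 21, value 115
Minimum time: 18 min.

18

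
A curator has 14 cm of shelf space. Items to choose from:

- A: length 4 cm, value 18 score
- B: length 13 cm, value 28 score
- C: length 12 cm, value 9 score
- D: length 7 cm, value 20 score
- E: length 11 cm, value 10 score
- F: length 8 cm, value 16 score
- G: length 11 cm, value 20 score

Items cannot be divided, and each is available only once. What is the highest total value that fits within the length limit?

38 score

Check high-value combinations within 14 cm:
- A+D: length 4+7=11, value 18+20=38
- A+F: length 4+8=12, value 18+16=34
- B: length 13, value 28
Best: 38 score.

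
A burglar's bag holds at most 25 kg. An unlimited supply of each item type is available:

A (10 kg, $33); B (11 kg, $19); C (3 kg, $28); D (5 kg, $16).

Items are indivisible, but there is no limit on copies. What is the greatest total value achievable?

$224

Best value-per-unit is C at 28/3, and filling with it alone uses weight 8×3=24. No mix of the others beats 8×28 = 224.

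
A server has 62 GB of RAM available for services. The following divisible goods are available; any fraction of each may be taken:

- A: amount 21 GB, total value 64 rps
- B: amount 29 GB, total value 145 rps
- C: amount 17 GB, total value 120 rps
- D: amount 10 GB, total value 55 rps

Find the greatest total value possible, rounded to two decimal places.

Take in order of value per unit:
- C (120/17 per unit): all 17 → value 120, running total 120.00
- D (55/10 per unit): all 10 → value 55, running total 175.00
- B (145/29 per unit): all 29 → value 145, running total 320.00
- A (64/21 per unit): 6 of 21 → value 6×64/21 = 18.2857, running total 338.29
Total 338.29.

338.29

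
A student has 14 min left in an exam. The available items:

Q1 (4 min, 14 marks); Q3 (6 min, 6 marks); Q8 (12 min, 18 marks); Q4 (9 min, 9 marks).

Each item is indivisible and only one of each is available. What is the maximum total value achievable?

23 marks

Check high-value combinations within 14 min:
- Q1+Q4: time 4+9=13, value 14+9=23
- Q1+Q3: time 4+6=10, value 14+6=20
- Q8: time 12, value 18
Best: 23 marks.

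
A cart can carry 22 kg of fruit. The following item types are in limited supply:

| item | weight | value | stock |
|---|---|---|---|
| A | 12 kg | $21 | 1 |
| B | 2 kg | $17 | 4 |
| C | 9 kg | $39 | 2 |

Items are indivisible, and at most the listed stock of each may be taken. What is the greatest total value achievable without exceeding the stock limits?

Best selections within weight 22 and stock limits:
- 2×B + 2×C: weight 22, value 112
- 4×B + 1×C: weight 17, value 107
- 1×B + 2×C: weight 20, value 95
- 3×B + 1×C: weight 15, value 90
Best: $112.

$112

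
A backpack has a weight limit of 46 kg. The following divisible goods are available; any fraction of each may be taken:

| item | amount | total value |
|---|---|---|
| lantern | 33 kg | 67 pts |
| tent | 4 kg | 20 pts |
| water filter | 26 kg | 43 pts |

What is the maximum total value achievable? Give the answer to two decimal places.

101.88

Take in order of value per unit:
- tent (20/4 per unit): all 4 → value 20, running total 20.00
- lantern (67/33 per unit): all 33 → value 67, running total 87.00
- water filter (43/26 per unit): 9 of 26 → value 9×43/26 = 14.8846, running total 101.88
Total 101.88.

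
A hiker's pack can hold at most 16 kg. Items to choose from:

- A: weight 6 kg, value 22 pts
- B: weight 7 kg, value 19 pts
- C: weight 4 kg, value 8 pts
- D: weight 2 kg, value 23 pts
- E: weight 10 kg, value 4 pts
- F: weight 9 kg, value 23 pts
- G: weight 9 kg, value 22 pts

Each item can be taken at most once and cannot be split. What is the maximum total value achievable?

This is a 0/1 knapsack; check combinations near the capacity.
- A+B+D: weight 6+7+2=15, value 22+19+23=64
- C+D+F: weight 4+2+9=15, value 8+23+23=54
- A+C+D: weight 6+4+2=12, value 22+8+23=53
Best: 64 pts.

64 pts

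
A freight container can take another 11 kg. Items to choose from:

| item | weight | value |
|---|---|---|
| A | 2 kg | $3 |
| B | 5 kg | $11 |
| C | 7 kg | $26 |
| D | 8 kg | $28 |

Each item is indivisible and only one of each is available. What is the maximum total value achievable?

$31

Check high-value combinations within 11 kg:
- A+D: weight 2+8=10, value 3+28=31
- A+C: weight 2+7=9, value 3+26=29
- D: weight 8, value 28
Best: $31.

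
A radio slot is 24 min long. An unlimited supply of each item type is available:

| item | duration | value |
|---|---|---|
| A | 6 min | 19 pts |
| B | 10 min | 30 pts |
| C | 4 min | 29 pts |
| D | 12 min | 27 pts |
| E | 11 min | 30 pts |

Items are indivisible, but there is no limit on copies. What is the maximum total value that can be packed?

Best value-per-unit is C at 29/4, and filling with it alone uses duration 6×4=24. No mix of the others beats 6×29 = 174.

174 pts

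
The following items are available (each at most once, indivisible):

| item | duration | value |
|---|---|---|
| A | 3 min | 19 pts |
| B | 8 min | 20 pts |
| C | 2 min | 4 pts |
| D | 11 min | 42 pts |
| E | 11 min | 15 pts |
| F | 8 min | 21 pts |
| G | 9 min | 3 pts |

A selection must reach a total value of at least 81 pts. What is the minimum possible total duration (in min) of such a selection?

22

Subsets with value ≥ 81, sorted by total duration:
- A+D+F: duration 22, value 82
- A+B+D: duration 22, value 81
- A+C+D+F: duration 24, value 86
Minimum duration: 22 min.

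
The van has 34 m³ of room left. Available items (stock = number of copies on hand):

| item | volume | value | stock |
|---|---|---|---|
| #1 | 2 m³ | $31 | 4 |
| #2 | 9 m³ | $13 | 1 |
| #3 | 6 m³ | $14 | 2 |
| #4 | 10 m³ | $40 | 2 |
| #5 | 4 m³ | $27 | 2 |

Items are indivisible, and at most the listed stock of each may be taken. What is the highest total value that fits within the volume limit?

$232

Best selections within volume 34 and stock limits:
- 4×#1 + 1×#3 + 1×#4 + 2×#5: volume 32, value 232
- 4×#1 + 2×#4 + 1×#5: volume 32, value 231
Best: $232.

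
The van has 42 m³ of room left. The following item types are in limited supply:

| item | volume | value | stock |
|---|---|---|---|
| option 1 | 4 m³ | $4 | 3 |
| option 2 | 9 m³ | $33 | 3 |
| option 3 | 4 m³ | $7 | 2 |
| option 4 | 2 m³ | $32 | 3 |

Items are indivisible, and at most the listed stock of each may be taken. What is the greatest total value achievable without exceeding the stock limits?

$209

Top feasible selections:
- 3×option 2 + 2×option 3 + 3×option 4: volume 41, value 209
- 1×option 1 + 3×option 2 + 1×option 3 + 3×option 4: volume 41, value 206
- 2×option 1 + 3×option 2 + 3×option 4: volume 41, value 203
- 3×option 2 + 1×option 3 + 3×option 4: volume 37, value 202
Best: $209.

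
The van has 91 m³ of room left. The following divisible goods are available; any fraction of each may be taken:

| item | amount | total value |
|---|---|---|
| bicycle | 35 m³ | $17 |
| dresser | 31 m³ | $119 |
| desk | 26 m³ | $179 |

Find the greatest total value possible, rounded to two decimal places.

314.51

Take in order of value per unit:
- desk (179/26 per unit): all 26 → value 179, running total 179.00
- dresser (119/31 per unit): all 31 → value 119, running total 298.00
- bicycle (17/35 per unit): 34 of 35 → value 34×17/35 = 16.5143, running total 314.51
Total 314.51.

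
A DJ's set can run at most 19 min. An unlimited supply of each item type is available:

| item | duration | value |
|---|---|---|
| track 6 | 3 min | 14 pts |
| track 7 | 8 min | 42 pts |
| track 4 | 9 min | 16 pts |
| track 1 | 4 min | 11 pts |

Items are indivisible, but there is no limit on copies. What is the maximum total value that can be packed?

98 pts

Best value-per-unit is track 7 at 42/8; filling with it alone gives 2×42 = 84.
Optimal mix: 1×track 6 + 2×track 7 → duration 19, value 98.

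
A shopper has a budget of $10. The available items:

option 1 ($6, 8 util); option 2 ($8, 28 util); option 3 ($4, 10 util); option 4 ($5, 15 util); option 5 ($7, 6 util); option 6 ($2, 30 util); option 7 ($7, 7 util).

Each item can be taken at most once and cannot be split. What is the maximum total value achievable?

Check high-value combinations within $10:
- option 2+option 6: cost 8+2=10, value 28+30=58
- option 4+option 6: cost 5+2=7, value 15+30=45
- option 3+option 6: cost 4+2=6, value 10+30=40
- option 1+option 6: cost 6+2=8, value 8+30=38
- option 6+option 7: cost 2+7=9, value 30+7=37
Best: 58 util.

58 util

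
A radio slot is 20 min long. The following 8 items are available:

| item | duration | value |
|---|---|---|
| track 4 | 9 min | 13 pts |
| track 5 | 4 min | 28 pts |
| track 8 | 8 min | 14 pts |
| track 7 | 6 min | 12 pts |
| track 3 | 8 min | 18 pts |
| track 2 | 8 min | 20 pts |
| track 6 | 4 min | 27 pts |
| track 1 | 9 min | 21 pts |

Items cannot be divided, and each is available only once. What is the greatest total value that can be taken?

76 pts

Check high-value combinations within 20 min:
- track 5+track 6+track 1: duration 4+4+9=17, value 28+27+21=76
- track 5+track 2+track 6: duration 4+8+4=16, value 28+20+27=75
- track 5+track 3+track 6: duration 4+8+4=16, value 28+18+27=73
- track 5+track 8+track 6: duration 4+8+4=16, value 28+14+27=69
- track 4+track 5+track 6: duration 9+4+4=17, value 13+28+27=68
Best: 76 pts.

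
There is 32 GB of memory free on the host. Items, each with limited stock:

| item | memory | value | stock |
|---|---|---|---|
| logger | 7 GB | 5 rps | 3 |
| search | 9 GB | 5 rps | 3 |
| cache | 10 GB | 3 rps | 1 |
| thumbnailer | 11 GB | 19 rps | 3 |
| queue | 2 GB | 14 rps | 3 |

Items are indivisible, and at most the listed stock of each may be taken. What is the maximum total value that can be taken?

80 rps

Top feasible selections:
- 2×thumbnailer + 3×queue: memory 28, value 80
- 2×logger + 1×thumbnailer + 3×queue: memory 31, value 71
Best: 80 rps.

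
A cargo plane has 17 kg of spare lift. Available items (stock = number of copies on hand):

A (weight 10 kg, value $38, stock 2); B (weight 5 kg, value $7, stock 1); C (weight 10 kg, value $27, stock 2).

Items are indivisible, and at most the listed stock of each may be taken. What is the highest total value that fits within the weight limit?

Top feasible selections:
- 1×A + 1×B: weight 15, value 45
- 1×A: weight 10, value 38
Best: $45.

$45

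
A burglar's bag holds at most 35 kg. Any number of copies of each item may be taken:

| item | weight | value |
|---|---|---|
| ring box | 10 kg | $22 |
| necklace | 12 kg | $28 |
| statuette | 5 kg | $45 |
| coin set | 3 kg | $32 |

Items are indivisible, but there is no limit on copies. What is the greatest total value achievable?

$365

Best value-per-unit is coin set at 32/3; filling with it alone gives 11×32 = 352.
Optimal mix: 1×statuette + 10×coin set → weight 35, value 365.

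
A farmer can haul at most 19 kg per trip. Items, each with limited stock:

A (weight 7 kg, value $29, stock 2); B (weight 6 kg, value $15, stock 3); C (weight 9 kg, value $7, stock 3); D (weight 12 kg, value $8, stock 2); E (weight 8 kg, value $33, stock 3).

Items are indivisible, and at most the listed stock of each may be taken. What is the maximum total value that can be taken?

Top feasible selections:
- 2×E: weight 16, value 66
- 1×A + 1×E: weight 15, value 62
Best: $66.

$66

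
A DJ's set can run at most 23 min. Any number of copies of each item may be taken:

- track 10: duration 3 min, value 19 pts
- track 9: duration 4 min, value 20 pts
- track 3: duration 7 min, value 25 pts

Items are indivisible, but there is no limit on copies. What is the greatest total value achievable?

Best value-per-unit is track 10 at 19/3; filling with it alone gives 7×19 = 133.
Optimal mix: 5×track 10 + 2×track 9 → duration 23, value 135.

135 pts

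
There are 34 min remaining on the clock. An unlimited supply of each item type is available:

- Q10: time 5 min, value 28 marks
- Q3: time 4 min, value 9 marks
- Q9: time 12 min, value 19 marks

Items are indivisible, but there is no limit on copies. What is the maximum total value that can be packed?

177 marks

Best value-per-unit is Q10 at 28/5; filling with it alone gives 6×28 = 168.
Optimal mix: 6×Q10 + 1×Q3 → time 34, value 177.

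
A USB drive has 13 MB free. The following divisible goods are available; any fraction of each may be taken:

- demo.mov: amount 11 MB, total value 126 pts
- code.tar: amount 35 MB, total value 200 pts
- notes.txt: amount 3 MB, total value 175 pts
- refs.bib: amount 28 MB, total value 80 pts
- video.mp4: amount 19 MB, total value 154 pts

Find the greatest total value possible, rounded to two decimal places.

Take in order of value per unit:
- notes.txt (175/3 per unit): all 3 → value 175, running total 175.00
- demo.mov (126/11 per unit): 10 of 11 → value 10×126/11 = 114.5455, running total 289.55
Total 289.55.

289.55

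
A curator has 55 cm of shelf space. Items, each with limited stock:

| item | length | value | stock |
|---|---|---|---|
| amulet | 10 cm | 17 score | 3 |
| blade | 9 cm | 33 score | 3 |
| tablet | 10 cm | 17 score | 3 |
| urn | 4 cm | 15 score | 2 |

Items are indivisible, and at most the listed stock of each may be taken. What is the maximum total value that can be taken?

163 score

Best selections within length 55 and stock limits:
- 3×blade + 2×tablet + 2×urn: length 55, value 163
- 1×amulet + 3×blade + 1×tablet + 2×urn: length 55, value 163
- 2×amulet + 3×blade + 2×urn: length 55, value 163
- 3×blade + 2×tablet + 1×urn: length 51, value 148
Best: 163 score.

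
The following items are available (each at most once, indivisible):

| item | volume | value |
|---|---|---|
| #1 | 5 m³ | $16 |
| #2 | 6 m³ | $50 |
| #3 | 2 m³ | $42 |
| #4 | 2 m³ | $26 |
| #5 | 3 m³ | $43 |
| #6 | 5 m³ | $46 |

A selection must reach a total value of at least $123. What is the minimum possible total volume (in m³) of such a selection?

Subsets with value ≥ 123, sorted by total volume:
- #3+#5+#6: volume 10, value 131
- #2+#3+#5: volume 11, value 135
Minimum volume: 10 m³.

10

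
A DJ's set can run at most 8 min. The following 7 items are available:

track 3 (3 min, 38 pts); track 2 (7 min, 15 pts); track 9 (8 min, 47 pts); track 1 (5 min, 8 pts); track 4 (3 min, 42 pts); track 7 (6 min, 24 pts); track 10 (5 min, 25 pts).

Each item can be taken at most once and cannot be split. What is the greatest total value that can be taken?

Check high-value combinations within 8 min:
- track 3+track 4: duration 3+3=6, value 38+42=80
- track 4+track 10: duration 3+5=8, value 42+25=67
- track 3+track 10: duration 3+5=8, value 38+25=63
- track 1+track 4: duration 5+3=8, value 8+42=50
- track 9: duration 8, value 47
Best: 80 pts.

80 pts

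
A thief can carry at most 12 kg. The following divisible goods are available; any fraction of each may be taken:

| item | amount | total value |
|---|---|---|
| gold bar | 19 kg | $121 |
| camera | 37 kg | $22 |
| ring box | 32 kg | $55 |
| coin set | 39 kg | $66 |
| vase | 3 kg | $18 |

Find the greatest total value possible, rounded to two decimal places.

76.42

Take in order of value per unit:
- gold bar (121/19 per unit): 12 of 19 → value 12×121/19 = 76.4211, running total 76.42
Total 76.42.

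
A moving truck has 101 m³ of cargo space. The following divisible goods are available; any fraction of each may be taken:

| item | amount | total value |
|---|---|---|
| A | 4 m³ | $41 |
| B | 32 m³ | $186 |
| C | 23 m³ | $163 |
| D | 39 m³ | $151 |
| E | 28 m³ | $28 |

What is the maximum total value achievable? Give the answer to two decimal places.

Take in order of value per unit:
- A (41/4 per unit): all 4 → value 41, running total 41.00
- C (163/23 per unit): all 23 → value 163, running total 204.00
- B (186/32 per unit): all 32 → value 186, running total 390.00
- D (151/39 per unit): all 39 → value 151, running total 541.00
- E (28/28 per unit): 3 of 28 → value 3×28/28 = 3.0000, running total 544.00
Total 544.00.

544.00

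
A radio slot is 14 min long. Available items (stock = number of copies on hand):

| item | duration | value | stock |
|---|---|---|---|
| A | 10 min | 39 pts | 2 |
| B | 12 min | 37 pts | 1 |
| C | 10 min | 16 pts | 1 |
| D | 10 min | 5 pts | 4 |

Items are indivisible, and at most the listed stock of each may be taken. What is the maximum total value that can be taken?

Top feasible selections:
- 1×A: duration 10, value 39
- 1×B: duration 12, value 37
Best: 39 pts.

39 pts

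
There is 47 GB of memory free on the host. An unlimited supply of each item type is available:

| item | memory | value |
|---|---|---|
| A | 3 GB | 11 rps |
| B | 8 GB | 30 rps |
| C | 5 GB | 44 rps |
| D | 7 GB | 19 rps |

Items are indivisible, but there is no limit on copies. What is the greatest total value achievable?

Best value-per-unit is C at 44/5, and filling with it alone uses memory 9×5=45. No mix of the others beats 9×44 = 396.

396 rps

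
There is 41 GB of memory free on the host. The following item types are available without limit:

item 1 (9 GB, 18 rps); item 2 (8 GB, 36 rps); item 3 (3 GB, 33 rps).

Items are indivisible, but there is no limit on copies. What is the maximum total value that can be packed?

Best value-per-unit is item 3 at 33/3, and filling with it alone uses memory 13×3=39. No mix of the others beats 13×33 = 429.

429 rps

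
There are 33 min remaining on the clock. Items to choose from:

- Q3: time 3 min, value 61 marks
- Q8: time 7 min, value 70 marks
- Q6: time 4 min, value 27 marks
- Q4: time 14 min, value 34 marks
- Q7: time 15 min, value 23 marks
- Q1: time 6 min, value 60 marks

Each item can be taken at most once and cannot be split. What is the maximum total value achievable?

Check high-value combinations within 33 min:
- Q3+Q8+Q4+Q1: time 3+7+14+6=30, value 61+70+34+60=225
- Q3+Q8+Q6+Q1: time 3+7+4+6=20, value 61+70+27+60=218
- Q3+Q8+Q7+Q1: time 3+7+15+6=31, value 61+70+23+60=214
- Q3+Q8+Q6+Q4: time 3+7+4+14=28, value 61+70+27+34=192
- Q3+Q8+Q1: time 3+7+6=16, value 61+70+60=191
Best: 225 marks.

225 marks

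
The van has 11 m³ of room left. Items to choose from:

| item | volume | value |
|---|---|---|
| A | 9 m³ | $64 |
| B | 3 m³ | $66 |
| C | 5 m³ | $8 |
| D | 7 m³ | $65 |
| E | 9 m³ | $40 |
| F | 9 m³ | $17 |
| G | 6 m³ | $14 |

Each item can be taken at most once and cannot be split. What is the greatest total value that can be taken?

Check high-value combinations within 11 m³:
- B+D: volume 3+7=10, value 66+65=131
- B+G: volume 3+6=9, value 66+14=80
- B+C: volume 3+5=8, value 66+8=74
- B: volume 3, value 66
- D: volume 7, value 65
Best: $131.

$131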